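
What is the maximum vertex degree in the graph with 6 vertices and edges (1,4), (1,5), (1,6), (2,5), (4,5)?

Step 1: Count edges incident to each vertex:
  deg(1) = 3 (neighbors: 4, 5, 6)
  deg(2) = 1 (neighbors: 5)
  deg(3) = 0 (neighbors: none)
  deg(4) = 2 (neighbors: 1, 5)
  deg(5) = 3 (neighbors: 1, 2, 4)
  deg(6) = 1 (neighbors: 1)

Step 2: Find maximum:
  max(3, 1, 0, 2, 3, 1) = 3 (vertex 1)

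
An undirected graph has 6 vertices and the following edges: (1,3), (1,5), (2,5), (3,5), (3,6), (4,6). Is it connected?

Step 1: Build adjacency list from edges:
  1: 3, 5
  2: 5
  3: 1, 5, 6
  4: 6
  5: 1, 2, 3
  6: 3, 4

Step 2: Run BFS/DFS from vertex 1:
  Visited: {1, 3, 5, 6, 2, 4}
  Reached 6 of 6 vertices

Step 3: All 6 vertices reached from vertex 1, so the graph is connected.
Answer: Yes, the graph is connected.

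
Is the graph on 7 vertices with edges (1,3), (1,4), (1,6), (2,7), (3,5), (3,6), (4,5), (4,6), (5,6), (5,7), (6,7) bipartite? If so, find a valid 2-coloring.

Step 1: Attempt 2-coloring using BFS:
  Start at vertex 1, assign color 0
  Color vertex 3 with color 1 (neighbor of 1)
  Color vertex 4 with color 1 (neighbor of 1)
  Color vertex 6 with color 1 (neighbor of 1)
  Color vertex 5 with color 0 (neighbor of 3)

Step 2: Conflict found! Vertices 3 and 6 are adjacent but have the same color.
This means the graph contains an odd cycle.

The graph is NOT bipartite.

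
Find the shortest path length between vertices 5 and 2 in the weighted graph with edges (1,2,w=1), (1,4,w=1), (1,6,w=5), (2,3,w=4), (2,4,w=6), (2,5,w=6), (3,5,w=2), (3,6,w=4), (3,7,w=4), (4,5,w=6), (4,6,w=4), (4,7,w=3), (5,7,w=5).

Step 1: Build adjacency list with weights:
  1: 2(w=1), 4(w=1), 6(w=5)
  2: 1(w=1), 3(w=4), 4(w=6), 5(w=6)
  3: 2(w=4), 5(w=2), 6(w=4), 7(w=4)
  4: 1(w=1), 2(w=6), 5(w=6), 6(w=4), 7(w=3)
  5: 2(w=6), 3(w=2), 4(w=6), 7(w=5)
  6: 1(w=5), 3(w=4), 4(w=4)
  7: 3(w=4), 4(w=3), 5(w=5)

Step 2: Apply Dijkstra's algorithm from vertex 5:
  Visit vertex 5 (distance=0)
    Update dist[2] = 6
    Update dist[3] = 2
    Update dist[4] = 6
    Update dist[7] = 5
  Visit vertex 3 (distance=2)
    Update dist[6] = 6
  Visit vertex 7 (distance=5)
  Visit vertex 2 (distance=6)
    Update dist[1] = 7

Step 3: Shortest path: 5 -> 2
Total weight: 6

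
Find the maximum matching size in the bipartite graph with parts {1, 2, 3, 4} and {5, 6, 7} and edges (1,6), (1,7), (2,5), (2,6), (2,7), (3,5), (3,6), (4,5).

Step 1: List the neighbors of each left vertex:
  1: 6, 7
  2: 5, 6, 7
  3: 5, 6
  4: 5

Step 2: Greedily match left vertices, then look for augmenting paths:
  Match 1 -- 6
  Match 2 -- 7
  Match 3 -- 5
  No augmenting path remains.

Step 3: Verify this is maximum:
  Matching size 3 = min(|L|, |R|) = min(4, 3), which is an upper bound, so this matching is maximum.

Maximum matching: {(1,6), (2,7), (3,5)}
Size: 3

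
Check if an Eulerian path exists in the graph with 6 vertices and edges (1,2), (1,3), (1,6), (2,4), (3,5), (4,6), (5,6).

Step 1: Find the degree of each vertex:
  deg(1) = 3
  deg(2) = 2
  deg(3) = 2
  deg(4) = 2
  deg(5) = 2
  deg(6) = 3

Step 2: Count vertices with odd degree:
  Odd-degree vertices: 1, 6 (2 total)

Step 3: Apply Euler's theorem:
  - Eulerian circuit exists iff graph is connected and all vertices have even degree
  - Eulerian path exists iff graph is connected and has 0 or 2 odd-degree vertices

Graph is connected with exactly 2 odd-degree vertices (1, 6).
Eulerian path exists (starting and ending at the odd-degree vertices), but no Eulerian circuit.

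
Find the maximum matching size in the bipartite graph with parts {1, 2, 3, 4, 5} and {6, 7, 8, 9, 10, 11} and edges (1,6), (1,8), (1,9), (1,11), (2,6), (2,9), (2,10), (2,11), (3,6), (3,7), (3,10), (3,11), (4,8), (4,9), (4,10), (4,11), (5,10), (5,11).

Step 1: List the neighbors of each left vertex:
  1: 6, 8, 9, 11
  2: 6, 9, 10, 11
  3: 6, 7, 10, 11
  4: 8, 9, 10, 11
  5: 10, 11

Step 2: Greedily match left vertices, then look for augmenting paths:
  Match 1 -- 6
  Match 2 -- 9
  Match 3 -- 7
  Match 4 -- 8
  Match 5 -- 10
  No augmenting path remains.

Step 3: Verify this is maximum:
  Matching size 5 = min(|L|, |R|) = min(5, 6), which is an upper bound, so this matching is maximum.

Maximum matching: {(1,6), (2,9), (3,7), (4,8), (5,10)}
Size: 5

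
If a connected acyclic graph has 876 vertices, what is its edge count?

A tree on n vertices always has exactly n - 1 edges.
For n = 876: edges = 876 - 1 = 875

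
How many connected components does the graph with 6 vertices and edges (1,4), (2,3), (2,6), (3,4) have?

Step 1: Build adjacency list from edges:
  1: 4
  2: 3, 6
  3: 2, 4
  4: 1, 3
  5: (none)
  6: 2

Step 2: Run BFS/DFS from vertex 1:
  Visited: {1, 4, 3, 2, 6}
  Reached 5 of 6 vertices

Step 3: Only 5 of 6 vertices reached. Graph is disconnected.
Connected components: {1, 2, 3, 4, 6}, {5}
Number of connected components: 2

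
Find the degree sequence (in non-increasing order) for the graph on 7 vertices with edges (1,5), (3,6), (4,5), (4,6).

Step 1: Count edges incident to each vertex:
  deg(1) = 1 (neighbors: 5)
  deg(2) = 0 (neighbors: none)
  deg(3) = 1 (neighbors: 6)
  deg(4) = 2 (neighbors: 5, 6)
  deg(5) = 2 (neighbors: 1, 4)
  deg(6) = 2 (neighbors: 3, 4)
  deg(7) = 0 (neighbors: none)

Step 2: Sort degrees in non-increasing order:
  Degrees: [1, 0, 1, 2, 2, 2, 0] -> sorted: [2, 2, 2, 1, 1, 0, 0]

Degree sequence: [2, 2, 2, 1, 1, 0, 0]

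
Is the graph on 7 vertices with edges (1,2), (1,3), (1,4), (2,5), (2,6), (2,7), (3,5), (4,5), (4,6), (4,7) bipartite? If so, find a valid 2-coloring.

Step 1: Attempt 2-coloring using BFS:
  Start at vertex 1, assign color 0
  Color vertex 2 with color 1 (neighbor of 1)
  Color vertex 3 with color 1 (neighbor of 1)
  Color vertex 4 with color 1 (neighbor of 1)
  Color vertex 5 with color 0 (neighbor of 2)
  Color vertex 6 with color 0 (neighbor of 2)
  Color vertex 7 with color 0 (neighbor of 2)

Step 2: 2-coloring succeeded. No conflicts found.
  Set A (color 0): {1, 5, 6, 7}
  Set B (color 1): {2, 3, 4}

The graph is bipartite with partition {1, 5, 6, 7}, {2, 3, 4}.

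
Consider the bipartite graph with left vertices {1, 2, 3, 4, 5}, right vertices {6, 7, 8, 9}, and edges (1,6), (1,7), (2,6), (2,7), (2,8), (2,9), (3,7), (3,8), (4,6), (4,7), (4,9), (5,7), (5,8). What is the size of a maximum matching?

Step 1: List the neighbors of each left vertex:
  1: 6, 7
  2: 6, 7, 8, 9
  3: 7, 8
  4: 6, 7, 9
  5: 7, 8

Step 2: Greedily match left vertices, then look for augmenting paths:
  Match 1 -- 6
  Match 2 -- 7
  Match 3 -- 8
  Match 4 -- 9
  No augmenting path remains.

Step 3: Verify this is maximum:
  Matching size 4 = min(|L|, |R|) = min(5, 4), which is an upper bound, so this matching is maximum.

Maximum matching: {(1,6), (2,7), (3,8), (4,9)}
Size: 4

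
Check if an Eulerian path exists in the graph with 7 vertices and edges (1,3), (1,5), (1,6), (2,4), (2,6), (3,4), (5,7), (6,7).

Step 1: Find the degree of each vertex:
  deg(1) = 3
  deg(2) = 2
  deg(3) = 2
  deg(4) = 2
  deg(5) = 2
  deg(6) = 3
  deg(7) = 2

Step 2: Count vertices with odd degree:
  Odd-degree vertices: 1, 6 (2 total)

Step 3: Apply Euler's theorem:
  - Eulerian circuit exists iff graph is connected and all vertices have even degree
  - Eulerian path exists iff graph is connected and has 0 or 2 odd-degree vertices

Graph is connected with exactly 2 odd-degree vertices (1, 6).
Eulerian path exists (starting and ending at the odd-degree vertices), but no Eulerian circuit.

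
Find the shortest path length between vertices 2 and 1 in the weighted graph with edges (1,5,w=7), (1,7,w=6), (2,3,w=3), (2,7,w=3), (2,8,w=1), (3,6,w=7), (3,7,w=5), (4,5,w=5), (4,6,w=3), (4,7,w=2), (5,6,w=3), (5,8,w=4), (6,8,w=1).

Step 1: Build adjacency list with weights:
  1: 5(w=7), 7(w=6)
  2: 3(w=3), 7(w=3), 8(w=1)
  3: 2(w=3), 6(w=7), 7(w=5)
  4: 5(w=5), 6(w=3), 7(w=2)
  5: 1(w=7), 4(w=5), 6(w=3), 8(w=4)
  6: 3(w=7), 4(w=3), 5(w=3), 8(w=1)
  7: 1(w=6), 2(w=3), 3(w=5), 4(w=2)
  8: 2(w=1), 5(w=4), 6(w=1)

Step 2: Apply Dijkstra's algorithm from vertex 2:
  Visit vertex 2 (distance=0)
    Update dist[3] = 3
    Update dist[7] = 3
    Update dist[8] = 1
  Visit vertex 8 (distance=1)
    Update dist[5] = 5
    Update dist[6] = 2
  Visit vertex 6 (distance=2)
    Update dist[4] = 5
  Visit vertex 3 (distance=3)
  Visit vertex 7 (distance=3)
    Update dist[1] = 9
  Visit vertex 4 (distance=5)
  Visit vertex 5 (distance=5)
  Visit vertex 1 (distance=9)

Step 3: Shortest path: 2 -> 7 -> 1
Total weight: 3 + 6 = 9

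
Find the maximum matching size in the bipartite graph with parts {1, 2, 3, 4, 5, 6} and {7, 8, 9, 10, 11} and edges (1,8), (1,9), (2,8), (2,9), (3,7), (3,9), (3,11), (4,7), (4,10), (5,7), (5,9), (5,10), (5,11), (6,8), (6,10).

Step 1: List the neighbors of each left vertex:
  1: 8, 9
  2: 8, 9
  3: 7, 9, 11
  4: 7, 10
  5: 7, 9, 10, 11
  6: 8, 10

Step 2: Greedily match left vertices, then look for augmenting paths:
  Match 1 -- 8
  Match 2 -- 9
  Match 3 -- 7
  Match 4 -- 10
  Match 5 -- 11
  No augmenting path remains.

Step 3: Verify this is maximum:
  Matching size 5 = min(|L|, |R|) = min(6, 5), which is an upper bound, so this matching is maximum.

Maximum matching: {(1,8), (2,9), (3,7), (4,10), (5,11)}
Size: 5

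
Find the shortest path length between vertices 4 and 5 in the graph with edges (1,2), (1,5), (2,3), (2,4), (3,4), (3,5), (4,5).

Step 1: Build adjacency list:
  1: 2, 5
  2: 1, 3, 4
  3: 2, 4, 5
  4: 2, 3, 5
  5: 1, 3, 4

Step 2: BFS from vertex 4 to find shortest path to 5:
  vertex 2 reached at distance 1
  vertex 3 reached at distance 1
  vertex 5 reached at distance 1

Step 3: Shortest path: 4 -> 5
Path length: 1 edge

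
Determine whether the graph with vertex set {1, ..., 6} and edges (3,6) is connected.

Step 1: Build adjacency list from edges:
  1: (none)
  2: (none)
  3: 6
  4: (none)
  5: (none)
  6: 3

Step 2: Run BFS/DFS from vertex 1:
  Visited: {1}
  Reached 1 of 6 vertices

Step 3: Only 1 of 6 vertices reached. Graph is disconnected.
Connected components: {1}, {2}, {3, 6}, {4}, {5}
Answer: No, the graph is not connected (5 components).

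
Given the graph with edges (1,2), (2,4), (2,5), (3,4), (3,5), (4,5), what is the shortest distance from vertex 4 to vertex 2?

Step 1: Build adjacency list:
  1: 2
  2: 1, 4, 5
  3: 4, 5
  4: 2, 3, 5
  5: 2, 3, 4

Step 2: BFS from vertex 4 to find shortest path to 2:
  vertex 2 reached at distance 1

Step 3: Shortest path: 4 -> 2
Path length: 1 edge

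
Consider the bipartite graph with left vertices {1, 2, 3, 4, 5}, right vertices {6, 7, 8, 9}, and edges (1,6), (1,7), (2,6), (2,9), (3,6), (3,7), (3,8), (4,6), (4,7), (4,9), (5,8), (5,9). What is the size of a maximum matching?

Step 1: List the neighbors of each left vertex:
  1: 6, 7
  2: 6, 9
  3: 6, 7, 8
  4: 6, 7, 9
  5: 8, 9

Step 2: Greedily match left vertices, then look for augmenting paths:
  Match 1 -- 6
  Match 2 -- 9
  Match 3 -- 7
  Match 5 -- 8
  No augmenting path remains.

Step 3: Verify this is maximum:
  Matching size 4 = min(|L|, |R|) = min(5, 4), which is an upper bound, so this matching is maximum.

Maximum matching: {(1,6), (2,9), (3,7), (5,8)}
Size: 4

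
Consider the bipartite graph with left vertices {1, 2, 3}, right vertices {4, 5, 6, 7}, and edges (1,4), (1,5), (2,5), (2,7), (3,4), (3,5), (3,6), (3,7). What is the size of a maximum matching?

Step 1: List the neighbors of each left vertex:
  1: 4, 5
  2: 5, 7
  3: 4, 5, 6, 7

Step 2: Greedily match left vertices, then look for augmenting paths:
  Match 1 -- 4
  Match 2 -- 5
  Match 3 -- 6
  No augmenting path remains.

Step 3: Verify this is maximum:
  Matching size 3 = min(|L|, |R|) = min(3, 4), which is an upper bound, so this matching is maximum.

Maximum matching: {(1,4), (2,5), (3,6)}
Size: 3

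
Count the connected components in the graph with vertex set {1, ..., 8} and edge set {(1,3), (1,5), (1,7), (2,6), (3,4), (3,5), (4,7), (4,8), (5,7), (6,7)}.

Step 1: Build adjacency list from edges:
  1: 3, 5, 7
  2: 6
  3: 1, 4, 5
  4: 3, 7, 8
  5: 1, 3, 7
  6: 2, 7
  7: 1, 4, 5, 6
  8: 4

Step 2: Run BFS/DFS from vertex 1:
  Visited: {1, 3, 5, 7, 4, 6, 8, 2}
  Reached 8 of 8 vertices

Step 3: All 8 vertices reached from vertex 1, so the graph is connected.
Number of connected components: 1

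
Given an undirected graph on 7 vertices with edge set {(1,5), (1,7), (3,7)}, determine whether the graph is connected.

Step 1: Build adjacency list from edges:
  1: 5, 7
  2: (none)
  3: 7
  4: (none)
  5: 1
  6: (none)
  7: 1, 3

Step 2: Run BFS/DFS from vertex 1:
  Visited: {1, 5, 7, 3}
  Reached 4 of 7 vertices

Step 3: Only 4 of 7 vertices reached. Graph is disconnected.
Connected components: {1, 3, 5, 7}, {2}, {4}, {6}
Answer: No, the graph is not connected (4 components).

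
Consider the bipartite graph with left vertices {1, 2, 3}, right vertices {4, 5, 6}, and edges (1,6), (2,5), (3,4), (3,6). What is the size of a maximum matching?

Step 1: List the neighbors of each left vertex:
  1: 6
  2: 5
  3: 4, 6

Step 2: Greedily match left vertices, then look for augmenting paths:
  Match 1 -- 6
  Match 2 -- 5
  Match 3 -- 4
  No augmenting path remains.

Step 3: Verify this is maximum:
  Matching size 3 = min(|L|, |R|) = min(3, 3), which is an upper bound, so this matching is maximum.

Maximum matching: {(1,6), (2,5), (3,4)}
Size: 3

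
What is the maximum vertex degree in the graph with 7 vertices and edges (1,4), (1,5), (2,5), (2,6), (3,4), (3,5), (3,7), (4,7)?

Step 1: Count edges incident to each vertex:
  deg(1) = 2 (neighbors: 4, 5)
  deg(2) = 2 (neighbors: 5, 6)
  deg(3) = 3 (neighbors: 4, 5, 7)
  deg(4) = 3 (neighbors: 1, 3, 7)
  deg(5) = 3 (neighbors: 1, 2, 3)
  deg(6) = 1 (neighbors: 2)
  deg(7) = 2 (neighbors: 3, 4)

Step 2: Find maximum:
  max(2, 2, 3, 3, 3, 1, 2) = 3 (vertex 3)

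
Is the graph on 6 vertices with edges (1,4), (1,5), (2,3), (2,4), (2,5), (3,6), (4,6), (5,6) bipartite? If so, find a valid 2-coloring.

Step 1: Attempt 2-coloring using BFS:
  Start at vertex 1, assign color 0
  Color vertex 4 with color 1 (neighbor of 1)
  Color vertex 5 with color 1 (neighbor of 1)
  Color vertex 2 with color 0 (neighbor of 4)
  Color vertex 6 with color 0 (neighbor of 4)
  Color vertex 3 with color 1 (neighbor of 2)

Step 2: 2-coloring succeeded. No conflicts found.
  Set A (color 0): {1, 2, 6}
  Set B (color 1): {3, 4, 5}

The graph is bipartite with partition {1, 2, 6}, {3, 4, 5}.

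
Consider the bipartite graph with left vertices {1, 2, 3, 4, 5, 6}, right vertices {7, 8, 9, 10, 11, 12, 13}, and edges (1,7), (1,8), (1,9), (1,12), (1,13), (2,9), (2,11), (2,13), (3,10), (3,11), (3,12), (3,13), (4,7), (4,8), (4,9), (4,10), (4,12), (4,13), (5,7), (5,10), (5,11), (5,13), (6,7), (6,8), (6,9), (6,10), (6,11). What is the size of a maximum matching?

Step 1: List the neighbors of each left vertex:
  1: 7, 8, 9, 12, 13
  2: 9, 11, 13
  3: 10, 11, 12, 13
  4: 7, 8, 9, 10, 12, 13
  5: 7, 10, 11, 13
  6: 7, 8, 9, 10, 11

Step 2: Greedily match left vertices, then look for augmenting paths:
  Match 1 -- 12
  Match 2 -- 9
  Match 3 -- 10
  Match 4 -- 8
  Match 5 -- 11
  Match 6 -- 7
  No augmenting path remains.

Step 3: Verify this is maximum:
  Matching size 6 = min(|L|, |R|) = min(6, 7), which is an upper bound, so this matching is maximum.

Maximum matching: {(1,12), (2,9), (3,10), (4,8), (5,11), (6,7)}
Size: 6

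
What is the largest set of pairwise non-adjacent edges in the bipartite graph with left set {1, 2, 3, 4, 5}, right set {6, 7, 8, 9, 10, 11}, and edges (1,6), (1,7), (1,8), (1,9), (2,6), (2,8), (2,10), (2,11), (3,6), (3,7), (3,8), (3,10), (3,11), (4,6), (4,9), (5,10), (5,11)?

Step 1: List the neighbors of each left vertex:
  1: 6, 7, 8, 9
  2: 6, 8, 10, 11
  3: 6, 7, 8, 10, 11
  4: 6, 9
  5: 10, 11

Step 2: Greedily match left vertices, then look for augmenting paths:
  Match 1 -- 6
  Match 2 -- 8
  Match 3 -- 7
  Match 4 -- 9
  Match 5 -- 10
  No augmenting path remains.

Step 3: Verify this is maximum:
  Matching size 5 = min(|L|, |R|) = min(5, 6), which is an upper bound, so this matching is maximum.

Maximum matching: {(1,6), (2,8), (3,7), (4,9), (5,10)}
Size: 5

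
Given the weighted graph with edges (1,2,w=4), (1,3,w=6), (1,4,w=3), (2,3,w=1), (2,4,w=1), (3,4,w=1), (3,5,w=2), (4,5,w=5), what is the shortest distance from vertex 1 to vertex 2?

Step 1: Build adjacency list with weights:
  1: 2(w=4), 3(w=6), 4(w=3)
  2: 1(w=4), 3(w=1), 4(w=1)
  3: 1(w=6), 2(w=1), 4(w=1), 5(w=2)
  4: 1(w=3), 2(w=1), 3(w=1), 5(w=5)
  5: 3(w=2), 4(w=5)

Step 2: Apply Dijkstra's algorithm from vertex 1:
  Visit vertex 1 (distance=0)
    Update dist[2] = 4
    Update dist[3] = 6
    Update dist[4] = 3
  Visit vertex 4 (distance=3)
    Update dist[3] = 4
    Update dist[5] = 8
  Visit vertex 2 (distance=4)

Step 3: Shortest path: 1 -> 2
Total weight: 4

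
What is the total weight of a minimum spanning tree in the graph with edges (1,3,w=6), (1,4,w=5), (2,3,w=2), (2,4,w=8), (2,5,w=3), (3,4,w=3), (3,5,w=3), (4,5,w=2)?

Apply Kruskal's algorithm (sort edges by weight, add if no cycle):

Sorted edges by weight:
  (2,3) w=2
  (4,5) w=2
  (2,5) w=3
  (3,5) w=3
  (3,4) w=3
  (1,4) w=5
  (1,3) w=6
  (2,4) w=8

Add edge (2,3) w=2 -- no cycle. Running total: 2
Add edge (4,5) w=2 -- no cycle. Running total: 4
Add edge (2,5) w=3 -- no cycle. Running total: 7
Skip edge (3,5) w=3 -- would create cycle
Skip edge (3,4) w=3 -- would create cycle
Add edge (1,4) w=5 -- no cycle. Running total: 12

MST edges: (2,3,w=2), (4,5,w=2), (2,5,w=3), (1,4,w=5)
Total MST weight: 2 + 2 + 3 + 5 = 12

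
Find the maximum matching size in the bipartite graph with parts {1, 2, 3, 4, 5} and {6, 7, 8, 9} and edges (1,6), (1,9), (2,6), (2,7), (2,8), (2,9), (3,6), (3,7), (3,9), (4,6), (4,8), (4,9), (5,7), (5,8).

Step 1: List the neighbors of each left vertex:
  1: 6, 9
  2: 6, 7, 8, 9
  3: 6, 7, 9
  4: 6, 8, 9
  5: 7, 8

Step 2: Greedily match left vertices, then look for augmenting paths:
  Match 1 -- 6
  Match 2 -- 7
  Match 3 -- 9
  Match 4 -- 8
  No augmenting path remains.

Step 3: Verify this is maximum:
  Matching size 4 = min(|L|, |R|) = min(5, 4), which is an upper bound, so this matching is maximum.

Maximum matching: {(1,6), (2,7), (3,9), (4,8)}
Size: 4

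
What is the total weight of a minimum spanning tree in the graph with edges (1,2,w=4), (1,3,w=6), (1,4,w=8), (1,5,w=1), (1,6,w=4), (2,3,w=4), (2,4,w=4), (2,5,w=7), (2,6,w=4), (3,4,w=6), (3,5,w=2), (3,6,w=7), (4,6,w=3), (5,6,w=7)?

Apply Kruskal's algorithm (sort edges by weight, add if no cycle):

Sorted edges by weight:
  (1,5) w=1
  (3,5) w=2
  (4,6) w=3
  (1,2) w=4
  (1,6) w=4
  (2,3) w=4
  (2,4) w=4
  (2,6) w=4
  (1,3) w=6
  (3,4) w=6
  (2,5) w=7
  (3,6) w=7
  (5,6) w=7
  (1,4) w=8

Add edge (1,5) w=1 -- no cycle. Running total: 1
Add edge (3,5) w=2 -- no cycle. Running total: 3
Add edge (4,6) w=3 -- no cycle. Running total: 6
Add edge (1,2) w=4 -- no cycle. Running total: 10
Add edge (1,6) w=4 -- no cycle. Running total: 14

MST edges: (1,5,w=1), (3,5,w=2), (4,6,w=3), (1,2,w=4), (1,6,w=4)
Total MST weight: 1 + 2 + 3 + 4 + 4 = 14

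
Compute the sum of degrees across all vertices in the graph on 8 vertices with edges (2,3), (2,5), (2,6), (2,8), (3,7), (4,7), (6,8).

Step 1: Count edges incident to each vertex:
  deg(1) = 0 (neighbors: none)
  deg(2) = 4 (neighbors: 3, 5, 6, 8)
  deg(3) = 2 (neighbors: 2, 7)
  deg(4) = 1 (neighbors: 7)
  deg(5) = 1 (neighbors: 2)
  deg(6) = 2 (neighbors: 2, 8)
  deg(7) = 2 (neighbors: 3, 4)
  deg(8) = 2 (neighbors: 2, 6)

Step 2: Sum all degrees:
  0 + 4 + 2 + 1 + 1 + 2 + 2 + 2 = 14

Verification: sum of degrees = 2 * |E| = 2 * 7 = 14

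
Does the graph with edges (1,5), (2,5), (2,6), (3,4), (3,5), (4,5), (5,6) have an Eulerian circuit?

Step 1: Find the degree of each vertex:
  deg(1) = 1
  deg(2) = 2
  deg(3) = 2
  deg(4) = 2
  deg(5) = 5
  deg(6) = 2

Step 2: Count vertices with odd degree:
  Odd-degree vertices: 1, 5 (2 total)

Step 3: Apply Euler's theorem:
  - Eulerian circuit exists iff graph is connected and all vertices have even degree
  - Eulerian path exists iff graph is connected and has 0 or 2 odd-degree vertices

Graph is connected with exactly 2 odd-degree vertices (1, 5).
Eulerian path exists (starting and ending at the odd-degree vertices), but no Eulerian circuit.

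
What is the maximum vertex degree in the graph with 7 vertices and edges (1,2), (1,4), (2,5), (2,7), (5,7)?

Step 1: Count edges incident to each vertex:
  deg(1) = 2 (neighbors: 2, 4)
  deg(2) = 3 (neighbors: 1, 5, 7)
  deg(3) = 0 (neighbors: none)
  deg(4) = 1 (neighbors: 1)
  deg(5) = 2 (neighbors: 2, 7)
  deg(6) = 0 (neighbors: none)
  deg(7) = 2 (neighbors: 2, 5)

Step 2: Find maximum:
  max(2, 3, 0, 1, 2, 0, 2) = 3 (vertex 2)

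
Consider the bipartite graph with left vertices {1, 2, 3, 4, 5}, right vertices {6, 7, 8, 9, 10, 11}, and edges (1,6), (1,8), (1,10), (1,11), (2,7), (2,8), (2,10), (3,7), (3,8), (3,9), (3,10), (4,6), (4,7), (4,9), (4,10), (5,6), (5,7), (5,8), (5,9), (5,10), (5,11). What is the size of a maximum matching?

Step 1: List the neighbors of each left vertex:
  1: 6, 8, 10, 11
  2: 7, 8, 10
  3: 7, 8, 9, 10
  4: 6, 7, 9, 10
  5: 6, 7, 8, 9, 10, 11

Step 2: Greedily match left vertices, then look for augmenting paths:
  Match 1 -- 6
  Match 2 -- 7
  Match 3 -- 8
  Match 4 -- 9
  Match 5 -- 10
  No augmenting path remains.

Step 3: Verify this is maximum:
  Matching size 5 = min(|L|, |R|) = min(5, 6), which is an upper bound, so this matching is maximum.

Maximum matching: {(1,6), (2,7), (3,8), (4,9), (5,10)}
Size: 5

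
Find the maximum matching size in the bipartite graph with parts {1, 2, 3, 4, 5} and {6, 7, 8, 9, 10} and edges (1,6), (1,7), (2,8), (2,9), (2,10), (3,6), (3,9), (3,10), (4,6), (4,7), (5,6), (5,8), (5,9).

Step 1: List the neighbors of each left vertex:
  1: 6, 7
  2: 8, 9, 10
  3: 6, 9, 10
  4: 6, 7
  5: 6, 8, 9

Step 2: Greedily match left vertices, then look for augmenting paths:
  Match 1 -- 6
  Match 2 -- 10
  Match 3 -- 9
  Match 4 -- 7
  Match 5 -- 8
  No augmenting path remains.

Step 3: Verify this is maximum:
  Matching size 5 = min(|L|, |R|) = min(5, 5), which is an upper bound, so this matching is maximum.

Maximum matching: {(1,6), (2,10), (3,9), (4,7), (5,8)}
Size: 5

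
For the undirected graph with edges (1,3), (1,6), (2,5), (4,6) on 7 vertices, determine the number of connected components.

Step 1: Build adjacency list from edges:
  1: 3, 6
  2: 5
  3: 1
  4: 6
  5: 2
  6: 1, 4
  7: (none)

Step 2: Run BFS/DFS from vertex 1:
  Visited: {1, 3, 6, 4}
  Reached 4 of 7 vertices

Step 3: Only 4 of 7 vertices reached. Graph is disconnected.
Connected components: {1, 3, 4, 6}, {2, 5}, {7}
Number of connected components: 3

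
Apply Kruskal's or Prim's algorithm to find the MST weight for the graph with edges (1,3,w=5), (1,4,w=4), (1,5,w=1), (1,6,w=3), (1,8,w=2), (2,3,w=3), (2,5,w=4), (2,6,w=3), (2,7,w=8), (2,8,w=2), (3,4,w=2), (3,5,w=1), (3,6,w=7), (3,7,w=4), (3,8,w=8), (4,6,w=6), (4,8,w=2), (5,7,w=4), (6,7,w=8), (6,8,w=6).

Apply Kruskal's algorithm (sort edges by weight, add if no cycle):

Sorted edges by weight:
  (1,5) w=1
  (3,5) w=1
  (1,8) w=2
  (2,8) w=2
  (3,4) w=2
  (4,8) w=2
  (1,6) w=3
  (2,3) w=3
  (2,6) w=3
  (1,4) w=4
  (2,5) w=4
  (3,7) w=4
  (5,7) w=4
  (1,3) w=5
  (4,6) w=6
  (6,8) w=6
  (3,6) w=7
  (2,7) w=8
  (3,8) w=8
  (6,7) w=8

Add edge (1,5) w=1 -- no cycle. Running total: 1
Add edge (3,5) w=1 -- no cycle. Running total: 2
Add edge (1,8) w=2 -- no cycle. Running total: 4
Add edge (2,8) w=2 -- no cycle. Running total: 6
Add edge (3,4) w=2 -- no cycle. Running total: 8
Skip edge (4,8) w=2 -- would create cycle
Add edge (1,6) w=3 -- no cycle. Running total: 11
Skip edge (2,3) w=3 -- would create cycle
Skip edge (2,6) w=3 -- would create cycle
Skip edge (1,4) w=4 -- would create cycle
Skip edge (2,5) w=4 -- would create cycle
Add edge (3,7) w=4 -- no cycle. Running total: 15

MST edges: (1,5,w=1), (3,5,w=1), (1,8,w=2), (2,8,w=2), (3,4,w=2), (1,6,w=3), (3,7,w=4)
Total MST weight: 1 + 1 + 2 + 2 + 2 + 3 + 4 = 15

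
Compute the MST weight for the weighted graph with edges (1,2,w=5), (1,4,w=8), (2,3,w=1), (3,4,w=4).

Apply Kruskal's algorithm (sort edges by weight, add if no cycle):

Sorted edges by weight:
  (2,3) w=1
  (3,4) w=4
  (1,2) w=5
  (1,4) w=8

Add edge (2,3) w=1 -- no cycle. Running total: 1
Add edge (3,4) w=4 -- no cycle. Running total: 5
Add edge (1,2) w=5 -- no cycle. Running total: 10

MST edges: (2,3,w=1), (3,4,w=4), (1,2,w=5)
Total MST weight: 1 + 4 + 5 = 10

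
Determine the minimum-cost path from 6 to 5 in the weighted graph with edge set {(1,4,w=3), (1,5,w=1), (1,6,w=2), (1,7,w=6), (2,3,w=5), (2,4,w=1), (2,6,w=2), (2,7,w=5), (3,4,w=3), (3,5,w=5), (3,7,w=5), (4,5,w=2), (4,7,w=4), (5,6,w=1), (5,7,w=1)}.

Step 1: Build adjacency list with weights:
  1: 4(w=3), 5(w=1), 6(w=2), 7(w=6)
  2: 3(w=5), 4(w=1), 6(w=2), 7(w=5)
  3: 2(w=5), 4(w=3), 5(w=5), 7(w=5)
  4: 1(w=3), 2(w=1), 3(w=3), 5(w=2), 7(w=4)
  5: 1(w=1), 3(w=5), 4(w=2), 6(w=1), 7(w=1)
  6: 1(w=2), 2(w=2), 5(w=1)
  7: 1(w=6), 2(w=5), 3(w=5), 4(w=4), 5(w=1)

Step 2: Apply Dijkstra's algorithm from vertex 6:
  Visit vertex 6 (distance=0)
    Update dist[1] = 2
    Update dist[2] = 2
    Update dist[5] = 1
  Visit vertex 5 (distance=1)
    Update dist[3] = 6
    Update dist[4] = 3
    Update dist[7] = 2

Step 3: Shortest path: 6 -> 5
Total weight: 1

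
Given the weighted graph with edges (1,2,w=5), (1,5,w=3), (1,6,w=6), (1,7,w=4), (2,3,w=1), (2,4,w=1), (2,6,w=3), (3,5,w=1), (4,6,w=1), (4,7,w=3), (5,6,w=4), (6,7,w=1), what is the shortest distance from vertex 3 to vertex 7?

Step 1: Build adjacency list with weights:
  1: 2(w=5), 5(w=3), 6(w=6), 7(w=4)
  2: 1(w=5), 3(w=1), 4(w=1), 6(w=3)
  3: 2(w=1), 5(w=1)
  4: 2(w=1), 6(w=1), 7(w=3)
  5: 1(w=3), 3(w=1), 6(w=4)
  6: 1(w=6), 2(w=3), 4(w=1), 5(w=4), 7(w=1)
  7: 1(w=4), 4(w=3), 6(w=1)

Step 2: Apply Dijkstra's algorithm from vertex 3:
  Visit vertex 3 (distance=0)
    Update dist[2] = 1
    Update dist[5] = 1
  Visit vertex 2 (distance=1)
    Update dist[1] = 6
    Update dist[4] = 2
    Update dist[6] = 4
  Visit vertex 5 (distance=1)
    Update dist[1] = 4
  Visit vertex 4 (distance=2)
    Update dist[6] = 3
    Update dist[7] = 5
  Visit vertex 6 (distance=3)
    Update dist[7] = 4
  Visit vertex 1 (distance=4)
  Visit vertex 7 (distance=4)

Step 3: Shortest path: 3 -> 2 -> 4 -> 6 -> 7
Total weight: 1 + 1 + 1 + 1 = 4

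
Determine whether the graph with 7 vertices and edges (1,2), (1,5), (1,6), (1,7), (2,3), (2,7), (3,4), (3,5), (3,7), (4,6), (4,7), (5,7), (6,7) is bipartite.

Step 1: Attempt 2-coloring using BFS:
  Start at vertex 1, assign color 0
  Color vertex 2 with color 1 (neighbor of 1)
  Color vertex 5 with color 1 (neighbor of 1)
  Color vertex 6 with color 1 (neighbor of 1)
  Color vertex 7 with color 1 (neighbor of 1)
  Color vertex 3 with color 0 (neighbor of 2)

Step 2: Conflict found! Vertices 2 and 7 are adjacent but have the same color.
This means the graph contains an odd cycle.

The graph is NOT bipartite.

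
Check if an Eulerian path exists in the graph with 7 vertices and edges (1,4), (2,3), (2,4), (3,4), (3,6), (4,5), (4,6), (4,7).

Step 1: Find the degree of each vertex:
  deg(1) = 1
  deg(2) = 2
  deg(3) = 3
  deg(4) = 6
  deg(5) = 1
  deg(6) = 2
  deg(7) = 1

Step 2: Count vertices with odd degree:
  Odd-degree vertices: 1, 3, 5, 7 (4 total)

Step 3: Apply Euler's theorem:
  - Eulerian circuit exists iff graph is connected and all vertices have even degree
  - Eulerian path exists iff graph is connected and has 0 or 2 odd-degree vertices

Graph has 4 odd-degree vertices (need 0 or 2).
Neither Eulerian path nor Eulerian circuit exists.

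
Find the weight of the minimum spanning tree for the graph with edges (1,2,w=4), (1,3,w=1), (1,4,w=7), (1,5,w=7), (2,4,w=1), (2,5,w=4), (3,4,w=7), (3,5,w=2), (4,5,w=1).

Apply Kruskal's algorithm (sort edges by weight, add if no cycle):

Sorted edges by weight:
  (1,3) w=1
  (2,4) w=1
  (4,5) w=1
  (3,5) w=2
  (1,2) w=4
  (2,5) w=4
  (1,4) w=7
  (1,5) w=7
  (3,4) w=7

Add edge (1,3) w=1 -- no cycle. Running total: 1
Add edge (2,4) w=1 -- no cycle. Running total: 2
Add edge (4,5) w=1 -- no cycle. Running total: 3
Add edge (3,5) w=2 -- no cycle. Running total: 5

MST edges: (1,3,w=1), (2,4,w=1), (4,5,w=1), (3,5,w=2)
Total MST weight: 1 + 1 + 1 + 2 = 5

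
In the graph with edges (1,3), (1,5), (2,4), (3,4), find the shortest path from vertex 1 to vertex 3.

Step 1: Build adjacency list:
  1: 3, 5
  2: 4
  3: 1, 4
  4: 2, 3
  5: 1

Step 2: BFS from vertex 1 to find shortest path to 3:
  vertex 3 reached at distance 1

Step 3: Shortest path: 1 -> 3
Path length: 1 edge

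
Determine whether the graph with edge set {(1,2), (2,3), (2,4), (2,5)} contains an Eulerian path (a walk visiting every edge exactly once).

Step 1: Find the degree of each vertex:
  deg(1) = 1
  deg(2) = 4
  deg(3) = 1
  deg(4) = 1
  deg(5) = 1

Step 2: Count vertices with odd degree:
  Odd-degree vertices: 1, 3, 4, 5 (4 total)

Step 3: Apply Euler's theorem:
  - Eulerian circuit exists iff graph is connected and all vertices have even degree
  - Eulerian path exists iff graph is connected and has 0 or 2 odd-degree vertices

Graph has 4 odd-degree vertices (need 0 or 2).
Neither Eulerian path nor Eulerian circuit exists.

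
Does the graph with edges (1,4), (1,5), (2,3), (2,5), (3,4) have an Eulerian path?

Step 1: Find the degree of each vertex:
  deg(1) = 2
  deg(2) = 2
  deg(3) = 2
  deg(4) = 2
  deg(5) = 2

Step 2: Count vertices with odd degree:
  All vertices have even degree (0 odd-degree vertices)

Step 3: Apply Euler's theorem:
  - Eulerian circuit exists iff graph is connected and all vertices have even degree
  - Eulerian path exists iff graph is connected and has 0 or 2 odd-degree vertices

Graph is connected with 0 odd-degree vertices.
Both Eulerian circuit and Eulerian path exist.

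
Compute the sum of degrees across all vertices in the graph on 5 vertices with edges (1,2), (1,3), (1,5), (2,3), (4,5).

Step 1: Count edges incident to each vertex:
  deg(1) = 3 (neighbors: 2, 3, 5)
  deg(2) = 2 (neighbors: 1, 3)
  deg(3) = 2 (neighbors: 1, 2)
  deg(4) = 1 (neighbors: 5)
  deg(5) = 2 (neighbors: 1, 4)

Step 2: Sum all degrees:
  3 + 2 + 2 + 1 + 2 = 10

Verification: sum of degrees = 2 * |E| = 2 * 5 = 10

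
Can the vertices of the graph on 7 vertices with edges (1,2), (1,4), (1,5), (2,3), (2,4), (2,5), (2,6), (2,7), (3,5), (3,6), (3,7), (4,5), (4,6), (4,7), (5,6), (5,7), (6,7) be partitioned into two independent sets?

Step 1: Attempt 2-coloring using BFS:
  Start at vertex 1, assign color 0
  Color vertex 2 with color 1 (neighbor of 1)
  Color vertex 4 with color 1 (neighbor of 1)
  Color vertex 5 with color 1 (neighbor of 1)
  Color vertex 3 with color 0 (neighbor of 2)

Step 2: Conflict found! Vertices 2 and 4 are adjacent but have the same color.
This means the graph contains an odd cycle.

The graph is NOT bipartite.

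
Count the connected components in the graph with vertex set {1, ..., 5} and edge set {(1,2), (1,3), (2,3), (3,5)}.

Step 1: Build adjacency list from edges:
  1: 2, 3
  2: 1, 3
  3: 1, 2, 5
  4: (none)
  5: 3

Step 2: Run BFS/DFS from vertex 1:
  Visited: {1, 2, 3, 5}
  Reached 4 of 5 vertices

Step 3: Only 4 of 5 vertices reached. Graph is disconnected.
Connected components: {1, 2, 3, 5}, {4}
Number of connected components: 2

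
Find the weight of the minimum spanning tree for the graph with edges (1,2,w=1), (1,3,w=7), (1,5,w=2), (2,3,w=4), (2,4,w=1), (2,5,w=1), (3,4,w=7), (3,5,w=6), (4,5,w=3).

Apply Kruskal's algorithm (sort edges by weight, add if no cycle):

Sorted edges by weight:
  (1,2) w=1
  (2,4) w=1
  (2,5) w=1
  (1,5) w=2
  (4,5) w=3
  (2,3) w=4
  (3,5) w=6
  (1,3) w=7
  (3,4) w=7

Add edge (1,2) w=1 -- no cycle. Running total: 1
Add edge (2,4) w=1 -- no cycle. Running total: 2
Add edge (2,5) w=1 -- no cycle. Running total: 3
Skip edge (1,5) w=2 -- would create cycle
Skip edge (4,5) w=3 -- would create cycle
Add edge (2,3) w=4 -- no cycle. Running total: 7

MST edges: (1,2,w=1), (2,4,w=1), (2,5,w=1), (2,3,w=4)
Total MST weight: 1 + 1 + 1 + 4 = 7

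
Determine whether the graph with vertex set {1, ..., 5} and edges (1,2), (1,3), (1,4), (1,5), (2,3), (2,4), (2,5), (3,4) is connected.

Step 1: Build adjacency list from edges:
  1: 2, 3, 4, 5
  2: 1, 3, 4, 5
  3: 1, 2, 4
  4: 1, 2, 3
  5: 1, 2

Step 2: Run BFS/DFS from vertex 1:
  Visited: {1, 2, 3, 4, 5}
  Reached 5 of 5 vertices

Step 3: All 5 vertices reached from vertex 1, so the graph is connected.
Answer: Yes, the graph is connected.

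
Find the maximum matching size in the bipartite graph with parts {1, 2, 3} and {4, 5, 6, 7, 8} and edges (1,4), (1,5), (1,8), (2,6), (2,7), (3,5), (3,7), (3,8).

Step 1: List the neighbors of each left vertex:
  1: 4, 5, 8
  2: 6, 7
  3: 5, 7, 8

Step 2: Greedily match left vertices, then look for augmenting paths:
  Match 1 -- 4
  Match 2 -- 6
  Match 3 -- 5
  No augmenting path remains.

Step 3: Verify this is maximum:
  Matching size 3 = min(|L|, |R|) = min(3, 5), which is an upper bound, so this matching is maximum.

Maximum matching: {(1,4), (2,6), (3,5)}
Size: 3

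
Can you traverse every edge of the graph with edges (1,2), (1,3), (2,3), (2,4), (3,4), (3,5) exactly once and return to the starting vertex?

Step 1: Find the degree of each vertex:
  deg(1) = 2
  deg(2) = 3
  deg(3) = 4
  deg(4) = 2
  deg(5) = 1

Step 2: Count vertices with odd degree:
  Odd-degree vertices: 2, 5 (2 total)

Step 3: Apply Euler's theorem:
  - Eulerian circuit exists iff graph is connected and all vertices have even degree
  - Eulerian path exists iff graph is connected and has 0 or 2 odd-degree vertices

Graph is connected with exactly 2 odd-degree vertices (2, 5).
Eulerian path exists (starting and ending at the odd-degree vertices), but no Eulerian circuit.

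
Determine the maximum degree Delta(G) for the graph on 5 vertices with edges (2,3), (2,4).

Step 1: Count edges incident to each vertex:
  deg(1) = 0 (neighbors: none)
  deg(2) = 2 (neighbors: 3, 4)
  deg(3) = 1 (neighbors: 2)
  deg(4) = 1 (neighbors: 2)
  deg(5) = 0 (neighbors: none)

Step 2: Find maximum:
  max(0, 2, 1, 1, 0) = 2 (vertex 2)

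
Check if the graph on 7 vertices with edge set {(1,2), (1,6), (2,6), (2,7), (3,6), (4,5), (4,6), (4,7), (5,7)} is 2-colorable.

Step 1: Attempt 2-coloring using BFS:
  Start at vertex 1, assign color 0
  Color vertex 2 with color 1 (neighbor of 1)
  Color vertex 6 with color 1 (neighbor of 1)

Step 2: Conflict found! Vertices 2 and 6 are adjacent but have the same color.
This means the graph contains an odd cycle.

The graph is NOT bipartite.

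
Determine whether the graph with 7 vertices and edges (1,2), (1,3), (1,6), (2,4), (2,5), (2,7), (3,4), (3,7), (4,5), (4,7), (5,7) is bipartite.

Step 1: Attempt 2-coloring using BFS:
  Start at vertex 1, assign color 0
  Color vertex 2 with color 1 (neighbor of 1)
  Color vertex 3 with color 1 (neighbor of 1)
  Color vertex 6 with color 1 (neighbor of 1)
  Color vertex 4 with color 0 (neighbor of 2)
  Color vertex 5 with color 0 (neighbor of 2)
  Color vertex 7 with color 0 (neighbor of 2)

Step 2: Conflict found! Vertices 4 and 5 are adjacent but have the same color.
This means the graph contains an odd cycle.

The graph is NOT bipartite.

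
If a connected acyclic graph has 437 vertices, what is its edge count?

A tree on n vertices always has exactly n - 1 edges.
For n = 437: edges = 437 - 1 = 436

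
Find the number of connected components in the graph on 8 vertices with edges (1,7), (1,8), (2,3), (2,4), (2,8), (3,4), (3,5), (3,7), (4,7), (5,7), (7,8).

Step 1: Build adjacency list from edges:
  1: 7, 8
  2: 3, 4, 8
  3: 2, 4, 5, 7
  4: 2, 3, 7
  5: 3, 7
  6: (none)
  7: 1, 3, 4, 5, 8
  8: 1, 2, 7

Step 2: Run BFS/DFS from vertex 1:
  Visited: {1, 7, 8, 3, 4, 5, 2}
  Reached 7 of 8 vertices

Step 3: Only 7 of 8 vertices reached. Graph is disconnected.
Connected components: {1, 2, 3, 4, 5, 7, 8}, {6}
Number of connected components: 2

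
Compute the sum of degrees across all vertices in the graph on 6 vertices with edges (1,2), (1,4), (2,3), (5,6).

Step 1: Count edges incident to each vertex:
  deg(1) = 2 (neighbors: 2, 4)
  deg(2) = 2 (neighbors: 1, 3)
  deg(3) = 1 (neighbors: 2)
  deg(4) = 1 (neighbors: 1)
  deg(5) = 1 (neighbors: 6)
  deg(6) = 1 (neighbors: 5)

Step 2: Sum all degrees:
  2 + 2 + 1 + 1 + 1 + 1 = 8

Verification: sum of degrees = 2 * |E| = 2 * 4 = 8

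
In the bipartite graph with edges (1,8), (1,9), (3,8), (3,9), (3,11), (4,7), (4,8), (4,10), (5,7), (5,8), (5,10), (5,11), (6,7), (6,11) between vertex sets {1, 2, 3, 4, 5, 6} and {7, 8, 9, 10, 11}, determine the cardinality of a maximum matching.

Step 1: List the neighbors of each left vertex:
  1: 8, 9
  2: (none)
  3: 8, 9, 11
  4: 7, 8, 10
  5: 7, 8, 10, 11
  6: 7, 11

Step 2: Greedily match left vertices, then look for augmenting paths:
  Match 1 -- 8
  Match 3 -- 9
  Match 4 -- 7
  Match 5 -- 10
  Match 6 -- 11
  No augmenting path remains.

Step 3: Verify this is maximum:
  Matching size 5 = min(|L|, |R|) = min(6, 5), which is an upper bound, so this matching is maximum.

Maximum matching: {(1,8), (3,9), (4,7), (5,10), (6,11)}
Size: 5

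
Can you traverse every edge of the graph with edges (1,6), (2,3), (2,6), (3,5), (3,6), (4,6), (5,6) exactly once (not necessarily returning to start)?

Step 1: Find the degree of each vertex:
  deg(1) = 1
  deg(2) = 2
  deg(3) = 3
  deg(4) = 1
  deg(5) = 2
  deg(6) = 5

Step 2: Count vertices with odd degree:
  Odd-degree vertices: 1, 3, 4, 6 (4 total)

Step 3: Apply Euler's theorem:
  - Eulerian circuit exists iff graph is connected and all vertices have even degree
  - Eulerian path exists iff graph is connected and has 0 or 2 odd-degree vertices

Graph has 4 odd-degree vertices (need 0 or 2).
Neither Eulerian path nor Eulerian circuit exists.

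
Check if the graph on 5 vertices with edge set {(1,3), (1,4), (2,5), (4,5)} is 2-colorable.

Step 1: Attempt 2-coloring using BFS:
  Start at vertex 1, assign color 0
  Color vertex 3 with color 1 (neighbor of 1)
  Color vertex 4 with color 1 (neighbor of 1)
  Color vertex 5 with color 0 (neighbor of 4)
  Color vertex 2 with color 1 (neighbor of 5)

Step 2: 2-coloring succeeded. No conflicts found.
  Set A (color 0): {1, 5}
  Set B (color 1): {2, 3, 4}

The graph is bipartite with partition {1, 5}, {2, 3, 4}.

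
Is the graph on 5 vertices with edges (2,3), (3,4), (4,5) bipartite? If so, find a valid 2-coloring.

Step 1: Attempt 2-coloring using BFS:
  Start at vertex 1, assign color 0
  Start new component at vertex 2, assign color 0
  Color vertex 3 with color 1 (neighbor of 2)
  Color vertex 4 with color 0 (neighbor of 3)
  Color vertex 5 with color 1 (neighbor of 4)

Step 2: 2-coloring succeeded. No conflicts found.
  Set A (color 0): {1, 2, 4}
  Set B (color 1): {3, 5}

The graph is bipartite with partition {1, 2, 4}, {3, 5}.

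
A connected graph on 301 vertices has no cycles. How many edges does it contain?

A tree on n vertices always has exactly n - 1 edges.
For n = 301: edges = 301 - 1 = 300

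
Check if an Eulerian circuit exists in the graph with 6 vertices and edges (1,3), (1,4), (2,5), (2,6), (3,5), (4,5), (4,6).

Step 1: Find the degree of each vertex:
  deg(1) = 2
  deg(2) = 2
  deg(3) = 2
  deg(4) = 3
  deg(5) = 3
  deg(6) = 2

Step 2: Count vertices with odd degree:
  Odd-degree vertices: 4, 5 (2 total)

Step 3: Apply Euler's theorem:
  - Eulerian circuit exists iff graph is connected and all vertices have even degree
  - Eulerian path exists iff graph is connected and has 0 or 2 odd-degree vertices

Graph is connected with exactly 2 odd-degree vertices (4, 5).
Eulerian path exists (starting and ending at the odd-degree vertices), but no Eulerian circuit.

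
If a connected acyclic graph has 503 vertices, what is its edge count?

A tree on n vertices always has exactly n - 1 edges.
For n = 503: edges = 503 - 1 = 502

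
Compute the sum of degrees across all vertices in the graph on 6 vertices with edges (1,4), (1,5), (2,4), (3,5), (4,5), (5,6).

Step 1: Count edges incident to each vertex:
  deg(1) = 2 (neighbors: 4, 5)
  deg(2) = 1 (neighbors: 4)
  deg(3) = 1 (neighbors: 5)
  deg(4) = 3 (neighbors: 1, 2, 5)
  deg(5) = 4 (neighbors: 1, 3, 4, 6)
  deg(6) = 1 (neighbors: 5)

Step 2: Sum all degrees:
  2 + 1 + 1 + 3 + 4 + 1 = 12

Verification: sum of degrees = 2 * |E| = 2 * 6 = 12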